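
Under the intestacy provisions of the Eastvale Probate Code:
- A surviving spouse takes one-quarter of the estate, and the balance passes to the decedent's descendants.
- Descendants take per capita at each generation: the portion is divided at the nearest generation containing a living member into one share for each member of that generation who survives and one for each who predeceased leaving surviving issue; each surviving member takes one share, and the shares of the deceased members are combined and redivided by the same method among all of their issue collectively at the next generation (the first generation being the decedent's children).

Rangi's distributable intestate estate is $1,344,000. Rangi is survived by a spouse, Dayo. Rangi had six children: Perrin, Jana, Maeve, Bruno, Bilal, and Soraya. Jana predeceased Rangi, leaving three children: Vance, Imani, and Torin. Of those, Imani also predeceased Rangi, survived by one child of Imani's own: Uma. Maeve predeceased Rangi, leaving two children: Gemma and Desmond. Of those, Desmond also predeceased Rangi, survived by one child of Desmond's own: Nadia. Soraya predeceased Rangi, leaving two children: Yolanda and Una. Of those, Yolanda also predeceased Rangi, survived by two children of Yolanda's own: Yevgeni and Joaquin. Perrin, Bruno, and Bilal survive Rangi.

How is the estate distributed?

Dayo: $336,000; Perrin: $168,000; Vance: $72,000; Uma: $54,000; Torin: $72,000; Gemma: $72,000; Nadia: $54,000; Bruno: $168,000; Bilal: $168,000; Yevgeni: $54,000; Joaquin: $54,000; Una: $72,000

Dayo takes one-quarter of $1,344,000 = $336,000. The remaining $1,008,000 passes to the descendants.
The descendants' portion ($1,008,000) is divided at the children's generation into 6 shares of $168,000. Perrin, Bruno, and Bilal each take $168,000. The 3 shares of the deceased (Jana, Maeve, and Soraya) are combined into a pool of $504,000.
That pool ($504,000) is divided at the grandchildren's generation into 7 shares of $72,000. Vance, Torin, Gemma, and Una each take $72,000. The 3 shares of the deceased (Imani, Desmond, and Yolanda) are combined into a pool of $216,000.
That pool ($216,000) is divided at the great-grandchildren's generation equally among Uma, Nadia, Yevgeni, and Joaquin: $54,000 each.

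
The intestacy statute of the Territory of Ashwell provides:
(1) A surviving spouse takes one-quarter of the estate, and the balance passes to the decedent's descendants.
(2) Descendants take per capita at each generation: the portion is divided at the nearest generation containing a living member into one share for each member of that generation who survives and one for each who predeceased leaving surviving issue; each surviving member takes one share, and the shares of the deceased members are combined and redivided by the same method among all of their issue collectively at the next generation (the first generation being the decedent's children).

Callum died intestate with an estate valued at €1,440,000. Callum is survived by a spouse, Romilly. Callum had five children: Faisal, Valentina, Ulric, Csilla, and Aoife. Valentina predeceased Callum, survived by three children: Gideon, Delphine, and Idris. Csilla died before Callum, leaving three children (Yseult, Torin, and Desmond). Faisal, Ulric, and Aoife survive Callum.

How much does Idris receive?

Romilly takes one-quarter of €1,440,000 = €360,000. The remaining €1,080,000 passes to the descendants.
The descendants' portion (€1,080,000) is divided at the children's generation into 5 shares of €216,000. Faisal, Ulric, and Aoife each take €216,000. The 2 shares of the deceased (Valentina and Csilla) are combined into a pool of €432,000.
That pool (€432,000) is divided at the grandchildren's generation equally among Gideon, Delphine, Idris, Yseult, Torin, and Desmond: €72,000 each.

Idris receives €72,000.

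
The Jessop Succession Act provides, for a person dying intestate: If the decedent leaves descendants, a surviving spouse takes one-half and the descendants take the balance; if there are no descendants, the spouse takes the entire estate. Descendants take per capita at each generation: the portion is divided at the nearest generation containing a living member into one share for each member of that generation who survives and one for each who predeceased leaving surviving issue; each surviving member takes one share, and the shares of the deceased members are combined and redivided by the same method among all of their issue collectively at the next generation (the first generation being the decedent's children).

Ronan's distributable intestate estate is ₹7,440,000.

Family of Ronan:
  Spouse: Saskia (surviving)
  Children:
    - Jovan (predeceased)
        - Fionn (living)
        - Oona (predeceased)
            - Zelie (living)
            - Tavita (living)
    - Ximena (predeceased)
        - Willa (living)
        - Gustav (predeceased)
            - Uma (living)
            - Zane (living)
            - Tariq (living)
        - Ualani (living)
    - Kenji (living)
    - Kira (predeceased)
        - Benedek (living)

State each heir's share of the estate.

Saskia: ₹3,720,000; Fionn: ₹465,000; Zelie: ₹186,000; Tavita: ₹186,000; Willa: ₹465,000; Uma: ₹186,000; Zane: ₹186,000; Tariq: ₹186,000; Ualani: ₹465,000; Kenji: ₹930,000; Benedek: ₹465,000

Saskia takes one-half of ₹7,440,000 = ₹3,720,000. The remaining ₹3,720,000 passes to the descendants.
The descendants' portion (₹3,720,000) is divided at the children's generation into 4 shares of ₹930,000. Kenji takes ₹930,000. The 3 shares of the deceased (Jovan, Ximena, and Kira) are combined into a pool of ₹2,790,000.
That pool (₹2,790,000) is divided at the grandchildren's generation into 6 shares of ₹465,000. Fionn, Willa, Ualani, and Benedek each take ₹465,000. The 2 shares of the deceased (Oona and Gustav) are combined into a pool of ₹930,000.
That pool (₹930,000) is divided at the great-grandchildren's generation equally among Zelie, Tavita, Uma, Zane, and Tariq: ₹186,000 each.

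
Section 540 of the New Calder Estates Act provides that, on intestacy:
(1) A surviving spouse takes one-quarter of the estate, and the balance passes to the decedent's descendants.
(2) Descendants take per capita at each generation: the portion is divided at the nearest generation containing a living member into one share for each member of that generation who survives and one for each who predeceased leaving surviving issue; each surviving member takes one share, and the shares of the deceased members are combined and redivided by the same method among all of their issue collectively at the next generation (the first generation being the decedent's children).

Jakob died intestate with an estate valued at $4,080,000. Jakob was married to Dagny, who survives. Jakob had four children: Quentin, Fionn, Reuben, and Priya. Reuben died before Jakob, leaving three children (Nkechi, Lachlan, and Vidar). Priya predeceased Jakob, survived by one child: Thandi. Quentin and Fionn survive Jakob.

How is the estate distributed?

Dagny takes one-quarter of $4,080,000 = $1,020,000. The remaining $3,060,000 passes to the descendants.
The descendants' portion ($3,060,000) is divided at the children's generation into 4 shares of $765,000. Quentin and Fionn each take $765,000. The 2 shares of the deceased (Reuben and Priya) are combined into a pool of $1,530,000.
That pool ($1,530,000) is divided at the grandchildren's generation equally among Nkechi, Lachlan, Vidar, and Thandi: $382,500 each.

Dagny: $1,020,000; Quentin: $765,000; Fionn: $765,000; Nkechi: $382,500; Lachlan: $382,500; Vidar: $382,500; Thandi: $382,500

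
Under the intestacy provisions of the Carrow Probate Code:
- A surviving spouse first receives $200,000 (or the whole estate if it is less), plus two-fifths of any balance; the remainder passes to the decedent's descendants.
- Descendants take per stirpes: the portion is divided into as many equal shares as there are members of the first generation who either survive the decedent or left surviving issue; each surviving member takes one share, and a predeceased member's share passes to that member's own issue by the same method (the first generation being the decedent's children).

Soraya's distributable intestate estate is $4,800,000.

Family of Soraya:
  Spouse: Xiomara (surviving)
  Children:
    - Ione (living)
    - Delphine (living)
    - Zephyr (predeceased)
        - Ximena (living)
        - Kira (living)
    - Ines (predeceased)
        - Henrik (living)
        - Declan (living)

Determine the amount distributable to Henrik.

Xiomara first takes $200,000, leaving a balance of $4,600,000. Xiomara then takes two-fifths of the balance ($1,840,000), for a total of $2,040,000. The remaining $2,760,000 passes to the descendants.
The descendants' portion ($2,760,000) is divided into 4 shares of $690,000: Ione and Delphine each take $690,000; Zephyr's $690,000 share passes to Zephyr's issue; Ines's $690,000 share passes to Ines's issue.
Zephyr's share ($690,000) is divided into 2 shares of $345,000: Ximena and Kira each take $345,000.
Ines's share ($690,000) is divided into 2 shares of $345,000: Henrik and Declan each take $345,000.

Henrik receives $345,000.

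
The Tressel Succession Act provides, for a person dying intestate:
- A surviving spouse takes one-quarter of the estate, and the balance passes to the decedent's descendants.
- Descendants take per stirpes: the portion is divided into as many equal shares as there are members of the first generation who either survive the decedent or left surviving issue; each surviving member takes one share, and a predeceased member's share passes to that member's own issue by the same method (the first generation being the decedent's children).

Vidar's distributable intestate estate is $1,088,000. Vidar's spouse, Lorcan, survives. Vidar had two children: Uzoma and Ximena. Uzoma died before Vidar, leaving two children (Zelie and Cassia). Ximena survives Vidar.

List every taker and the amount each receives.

Lorcan takes one-quarter of $1,088,000 = $272,000. The remaining $816,000 passes to the descendants.
The descendants' portion ($816,000) is divided into 2 shares of $408,000: Ximena takes $408,000; Uzoma's $408,000 share passes to Uzoma's issue.
Uzoma's share ($408,000) is divided into 2 shares of $204,000: Zelie and Cassia each take $204,000.

Lorcan: $272,000; Zelie: $204,000; Cassia: $204,000; Ximena: $408,000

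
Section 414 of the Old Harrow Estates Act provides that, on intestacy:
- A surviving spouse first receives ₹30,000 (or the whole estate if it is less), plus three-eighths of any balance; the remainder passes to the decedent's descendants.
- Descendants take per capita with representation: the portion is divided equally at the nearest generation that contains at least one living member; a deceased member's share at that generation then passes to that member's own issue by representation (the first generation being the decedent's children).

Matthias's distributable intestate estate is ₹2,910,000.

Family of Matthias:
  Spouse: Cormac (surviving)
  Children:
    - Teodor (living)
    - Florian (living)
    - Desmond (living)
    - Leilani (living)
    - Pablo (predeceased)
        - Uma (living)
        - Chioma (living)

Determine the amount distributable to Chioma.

Cormac first takes ₹30,000, leaving a balance of ₹2,880,000. Cormac then takes three-eighths of the balance (₹1,080,000), for a total of ₹1,110,000. The remaining ₹1,800,000 passes to the descendants.
The descendants' portion (₹1,800,000) is divided into 5 shares of ₹360,000: Teodor, Florian, Desmond, and Leilani each take ₹360,000; Pablo's ₹360,000 share passes to Pablo's issue.
Pablo's share (₹360,000) is divided into 2 shares of ₹180,000: Uma and Chioma each take ₹180,000.

Chioma receives ₹180,000.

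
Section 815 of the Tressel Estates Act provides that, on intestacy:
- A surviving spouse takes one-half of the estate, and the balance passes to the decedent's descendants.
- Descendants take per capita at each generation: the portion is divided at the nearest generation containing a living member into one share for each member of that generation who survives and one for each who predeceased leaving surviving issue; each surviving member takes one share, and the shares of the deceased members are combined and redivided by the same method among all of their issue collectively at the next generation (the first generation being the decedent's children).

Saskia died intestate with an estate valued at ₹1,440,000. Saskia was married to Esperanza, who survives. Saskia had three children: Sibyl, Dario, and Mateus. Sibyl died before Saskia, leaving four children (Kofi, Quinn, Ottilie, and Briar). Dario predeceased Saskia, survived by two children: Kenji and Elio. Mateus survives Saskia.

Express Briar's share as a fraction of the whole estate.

Briar receives 1/18 of the estate.

Esperanza takes one-half of ₹1,440,000 = ₹720,000. The remaining ₹720,000 passes to the descendants.
The descendants' portion (₹720,000) is divided at the children's generation into 3 shares of ₹240,000. Mateus takes ₹240,000. The 2 shares of the deceased (Sibyl and Dario) are combined into a pool of ₹480,000.
That pool (₹480,000) is divided at the grandchildren's generation equally among Kofi, Quinn, Ottilie, Briar, Kenji, and Elio: ₹80,000 each.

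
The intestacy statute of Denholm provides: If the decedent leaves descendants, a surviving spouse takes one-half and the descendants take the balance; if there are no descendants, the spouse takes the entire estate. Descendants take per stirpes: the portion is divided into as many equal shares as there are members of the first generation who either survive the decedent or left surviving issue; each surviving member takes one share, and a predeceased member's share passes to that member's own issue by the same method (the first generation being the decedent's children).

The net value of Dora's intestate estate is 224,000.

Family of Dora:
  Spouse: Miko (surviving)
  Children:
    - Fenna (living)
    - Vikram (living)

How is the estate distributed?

Miko takes one-half of 224,000 = 112,000. The remaining 112,000 passes to the descendants.
The descendants' portion (112,000) is divided into 2 shares of 56,000: Fenna and Vikram each take 56,000.

Miko: 112,000; Fenna: 56,000; Vikram: 56,000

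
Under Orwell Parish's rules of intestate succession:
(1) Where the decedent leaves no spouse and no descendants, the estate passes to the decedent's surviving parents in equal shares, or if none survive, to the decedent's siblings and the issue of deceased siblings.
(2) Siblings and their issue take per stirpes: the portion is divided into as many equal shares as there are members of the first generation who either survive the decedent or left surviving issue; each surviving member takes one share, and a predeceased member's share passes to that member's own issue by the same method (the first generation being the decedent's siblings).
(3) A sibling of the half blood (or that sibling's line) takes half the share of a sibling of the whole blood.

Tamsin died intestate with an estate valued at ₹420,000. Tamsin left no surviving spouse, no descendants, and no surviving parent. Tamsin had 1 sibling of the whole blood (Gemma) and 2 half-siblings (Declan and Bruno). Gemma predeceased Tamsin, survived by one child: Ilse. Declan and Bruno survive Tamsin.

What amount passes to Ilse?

The entire ₹420,000 passes to the siblings and their issue.
Counting each half-blood sibling's line as half a unit, there are 2 units in ₹420,000, so one unit is ₹210,000. Whole-blood lines (Gemma) take ₹210,000 each; half-blood lines (Declan and Bruno) take ₹105,000 each.
Gemma's share (₹210,000) passes entirely to Ilse.

Ilse receives ₹210,000.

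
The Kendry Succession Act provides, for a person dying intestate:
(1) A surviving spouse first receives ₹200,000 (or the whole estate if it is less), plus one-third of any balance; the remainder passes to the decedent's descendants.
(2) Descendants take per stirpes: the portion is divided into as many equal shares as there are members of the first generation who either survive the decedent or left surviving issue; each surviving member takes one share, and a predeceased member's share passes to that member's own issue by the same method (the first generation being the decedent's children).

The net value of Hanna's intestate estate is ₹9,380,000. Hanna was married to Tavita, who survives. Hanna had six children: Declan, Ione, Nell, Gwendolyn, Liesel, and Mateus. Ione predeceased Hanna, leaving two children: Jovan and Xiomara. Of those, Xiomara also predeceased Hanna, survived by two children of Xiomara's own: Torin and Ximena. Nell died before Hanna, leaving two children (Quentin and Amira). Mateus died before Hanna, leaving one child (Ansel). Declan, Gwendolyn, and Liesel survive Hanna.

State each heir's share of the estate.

Tavita: ₹3,260,000; Declan: ₹1,020,000; Jovan: ₹510,000; Torin: ₹255,000; Ximena: ₹255,000; Quentin: ₹510,000; Amira: ₹510,000; Gwendolyn: ₹1,020,000; Liesel: ₹1,020,000; Ansel: ₹1,020,000

Tavita first takes ₹200,000, leaving a balance of ₹9,180,000. Tavita then takes one-third of the balance (₹3,060,000), for a total of ₹3,260,000. The remaining ₹6,120,000 passes to the descendants.
The descendants' portion (₹6,120,000) is divided into 6 shares of ₹1,020,000: Declan, Gwendolyn, and Liesel each take ₹1,020,000; Ione's ₹1,020,000 share passes to Ione's issue; Nell's ₹1,020,000 share passes to Nell's issue; Mateus's ₹1,020,000 share passes to Mateus's issue.
Ione's share (₹1,020,000) is divided into 2 shares of ₹510,000: Jovan takes ₹510,000; Xiomara's ₹510,000 share passes to Xiomara's issue.
Xiomara's share (₹510,000) is divided into 2 shares of ₹255,000: Torin and Ximena each take ₹255,000.
Nell's share (₹1,020,000) is divided into 2 shares of ₹510,000: Quentin and Amira each take ₹510,000.
Mateus's share (₹1,020,000) passes entirely to Ansel.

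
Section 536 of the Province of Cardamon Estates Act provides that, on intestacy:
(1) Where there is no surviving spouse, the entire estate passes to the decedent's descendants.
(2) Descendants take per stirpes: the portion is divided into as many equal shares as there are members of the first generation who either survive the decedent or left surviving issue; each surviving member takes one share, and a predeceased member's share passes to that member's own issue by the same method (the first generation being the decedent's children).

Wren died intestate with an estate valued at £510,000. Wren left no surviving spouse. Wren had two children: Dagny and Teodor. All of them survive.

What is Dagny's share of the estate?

Dagny receives £255,000.

The entire £510,000 passes to the descendants.
That amount (£510,000) is divided into 2 shares of £255,000: Dagny and Teodor each take £255,000.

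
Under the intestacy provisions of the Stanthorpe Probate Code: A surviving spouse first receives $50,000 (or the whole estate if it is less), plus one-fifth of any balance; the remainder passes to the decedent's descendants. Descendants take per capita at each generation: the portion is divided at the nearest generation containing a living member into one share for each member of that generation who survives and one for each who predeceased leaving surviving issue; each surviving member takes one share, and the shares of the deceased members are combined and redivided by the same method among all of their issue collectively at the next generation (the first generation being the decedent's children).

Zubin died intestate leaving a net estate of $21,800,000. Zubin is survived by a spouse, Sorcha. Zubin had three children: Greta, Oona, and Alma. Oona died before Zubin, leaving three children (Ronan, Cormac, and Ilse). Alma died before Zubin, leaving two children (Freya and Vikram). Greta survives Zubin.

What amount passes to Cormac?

Cormac receives $2,320,000.

Sorcha first takes $50,000, leaving a balance of $21,750,000. Sorcha then takes one-fifth of the balance ($4,350,000), for a total of $4,400,000. The remaining $17,400,000 passes to the descendants.
The descendants' portion ($17,400,000) is divided at the children's generation into 3 shares of $5,800,000. Greta takes $5,800,000. The 2 shares of the deceased (Oona and Alma) are combined into a pool of $11,600,000.
That pool ($11,600,000) is divided at the grandchildren's generation equally among Ronan, Cormac, Ilse, Freya, and Vikram: $2,320,000 each.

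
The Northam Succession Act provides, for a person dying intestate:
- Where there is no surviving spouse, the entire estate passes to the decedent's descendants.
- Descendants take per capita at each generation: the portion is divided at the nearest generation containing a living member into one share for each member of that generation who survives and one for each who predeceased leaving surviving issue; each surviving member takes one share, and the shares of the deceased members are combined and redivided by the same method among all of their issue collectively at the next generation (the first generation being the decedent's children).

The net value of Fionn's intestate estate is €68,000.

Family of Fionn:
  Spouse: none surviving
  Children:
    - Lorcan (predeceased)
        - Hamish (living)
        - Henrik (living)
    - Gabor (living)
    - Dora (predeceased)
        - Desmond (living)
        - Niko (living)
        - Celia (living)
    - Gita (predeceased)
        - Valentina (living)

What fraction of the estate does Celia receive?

Celia receives 1/8 of the estate.

The entire €68,000 passes to the descendants.
That amount (€68,000) is divided at the children's generation into 4 shares of €17,000. Gabor takes €17,000. The 3 shares of the deceased (Lorcan, Dora, and Gita) are combined into a pool of €51,000.
That pool (€51,000) is divided at the grandchildren's generation equally among Hamish, Henrik, Desmond, Niko, Celia, and Valentina: €8,500 each.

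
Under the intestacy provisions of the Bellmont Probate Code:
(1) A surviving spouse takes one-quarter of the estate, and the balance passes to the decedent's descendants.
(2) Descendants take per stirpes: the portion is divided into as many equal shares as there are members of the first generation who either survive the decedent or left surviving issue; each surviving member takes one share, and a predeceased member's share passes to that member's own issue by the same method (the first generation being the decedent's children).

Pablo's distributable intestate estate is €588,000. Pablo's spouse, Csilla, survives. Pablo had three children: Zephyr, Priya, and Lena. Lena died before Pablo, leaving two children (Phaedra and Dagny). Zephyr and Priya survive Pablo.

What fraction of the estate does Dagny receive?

Csilla takes one-quarter of €588,000 = €147,000. The remaining €441,000 passes to the descendants.
The descendants' portion (€441,000) is divided into 3 shares of €147,000: Zephyr and Priya each take €147,000; Lena's €147,000 share passes to Lena's issue.
Lena's share (€147,000) is divided into 2 shares of €73,500: Phaedra and Dagny each take €73,500.

Dagny receives 1/8 of the estate.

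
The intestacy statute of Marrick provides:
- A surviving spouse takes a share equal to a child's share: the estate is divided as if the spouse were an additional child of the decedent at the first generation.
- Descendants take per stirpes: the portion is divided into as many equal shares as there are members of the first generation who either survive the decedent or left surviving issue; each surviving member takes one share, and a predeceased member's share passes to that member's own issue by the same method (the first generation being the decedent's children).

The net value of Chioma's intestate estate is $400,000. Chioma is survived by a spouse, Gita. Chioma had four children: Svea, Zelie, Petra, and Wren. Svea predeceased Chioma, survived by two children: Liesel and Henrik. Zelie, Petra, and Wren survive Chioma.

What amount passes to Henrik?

The spouse counts as an additional share at the children's level, so there are 5 primary shares of $80,000. Gita takes one such share ($80,000).
The children's combined portion ($320,000) is divided into 4 shares of $80,000: Zelie, Petra, and Wren each take $80,000; Svea's $80,000 share passes to Svea's issue.
Svea's share ($80,000) is divided into 2 shares of $40,000: Liesel and Henrik each take $40,000.

Henrik receives $40,000.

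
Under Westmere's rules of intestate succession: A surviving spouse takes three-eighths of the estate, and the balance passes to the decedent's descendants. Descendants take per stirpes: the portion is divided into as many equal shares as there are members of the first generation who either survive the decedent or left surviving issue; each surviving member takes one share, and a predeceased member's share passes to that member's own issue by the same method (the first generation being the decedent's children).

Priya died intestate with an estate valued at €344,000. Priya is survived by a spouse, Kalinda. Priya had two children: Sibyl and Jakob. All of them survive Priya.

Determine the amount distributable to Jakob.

Jakob receives €107,500.

Kalinda takes three-eighths of €344,000 = €129,000. The remaining €215,000 passes to the descendants.
The descendants' portion (€215,000) is divided into 2 shares of €107,500: Sibyl and Jakob each take €107,500.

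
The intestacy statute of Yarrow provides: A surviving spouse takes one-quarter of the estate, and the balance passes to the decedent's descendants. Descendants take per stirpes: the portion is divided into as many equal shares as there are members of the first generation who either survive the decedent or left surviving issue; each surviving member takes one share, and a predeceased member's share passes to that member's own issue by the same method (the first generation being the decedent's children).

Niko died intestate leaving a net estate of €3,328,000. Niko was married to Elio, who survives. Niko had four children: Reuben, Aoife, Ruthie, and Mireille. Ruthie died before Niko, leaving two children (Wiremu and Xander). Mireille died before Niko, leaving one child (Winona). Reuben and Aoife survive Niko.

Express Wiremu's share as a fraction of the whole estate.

Elio takes one-quarter of €3,328,000 = €832,000. The remaining €2,496,000 passes to the descendants.
The descendants' portion (€2,496,000) is divided into 4 shares of €624,000: Reuben and Aoife each take €624,000; Ruthie's €624,000 share passes to Ruthie's issue; Mireille's €624,000 share passes to Mireille's issue.
Ruthie's share (€624,000) is divided into 2 shares of €312,000: Wiremu and Xander each take €312,000.
Mireille's share (€624,000) passes entirely to Winona.

Wiremu receives 3/32 of the estate.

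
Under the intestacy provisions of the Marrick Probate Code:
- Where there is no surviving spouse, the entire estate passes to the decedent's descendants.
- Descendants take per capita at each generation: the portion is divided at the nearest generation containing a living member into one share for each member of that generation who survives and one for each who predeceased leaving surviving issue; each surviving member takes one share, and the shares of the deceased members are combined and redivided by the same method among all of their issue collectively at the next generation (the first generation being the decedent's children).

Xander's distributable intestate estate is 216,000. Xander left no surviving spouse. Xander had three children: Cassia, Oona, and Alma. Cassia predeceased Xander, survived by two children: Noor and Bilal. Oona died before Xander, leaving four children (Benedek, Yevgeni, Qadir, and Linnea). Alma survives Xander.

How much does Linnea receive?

The entire 216,000 passes to the descendants.
That amount (216,000) is divided at the children's generation into 3 shares of 72,000. Alma takes 72,000. The 2 shares of the deceased (Cassia and Oona) are combined into a pool of 144,000.
That pool (144,000) is divided at the grandchildren's generation equally among Noor, Bilal, Benedek, Yevgeni, Qadir, and Linnea: 24,000 each.

Linnea receives 24,000.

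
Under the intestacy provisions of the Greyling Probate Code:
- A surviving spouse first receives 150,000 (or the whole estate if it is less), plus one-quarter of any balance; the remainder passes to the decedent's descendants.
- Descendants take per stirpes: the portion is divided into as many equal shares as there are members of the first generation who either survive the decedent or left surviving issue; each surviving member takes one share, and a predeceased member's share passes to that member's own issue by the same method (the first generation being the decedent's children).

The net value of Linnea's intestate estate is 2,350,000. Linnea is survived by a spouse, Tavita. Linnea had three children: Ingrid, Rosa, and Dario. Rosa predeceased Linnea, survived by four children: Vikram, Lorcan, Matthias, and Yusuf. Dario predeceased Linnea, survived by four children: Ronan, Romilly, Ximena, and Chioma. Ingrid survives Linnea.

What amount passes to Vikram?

Tavita first takes 150,000, leaving a balance of 2,200,000. Tavita then takes one-quarter of the balance (550,000), for a total of 700,000. The remaining 1,650,000 passes to the descendants.
The descendants' portion (1,650,000) is divided into 3 shares of 550,000: Ingrid takes 550,000; Rosa's 550,000 share passes to Rosa's issue; Dario's 550,000 share passes to Dario's issue.
Rosa's share (550,000) is divided into 4 shares of 137,500: Vikram, Lorcan, Matthias, and Yusuf each take 137,500.
Dario's share (550,000) is divided into 4 shares of 137,500: Ronan, Romilly, Ximena, and Chioma each take 137,500.

Vikram receives 137,500.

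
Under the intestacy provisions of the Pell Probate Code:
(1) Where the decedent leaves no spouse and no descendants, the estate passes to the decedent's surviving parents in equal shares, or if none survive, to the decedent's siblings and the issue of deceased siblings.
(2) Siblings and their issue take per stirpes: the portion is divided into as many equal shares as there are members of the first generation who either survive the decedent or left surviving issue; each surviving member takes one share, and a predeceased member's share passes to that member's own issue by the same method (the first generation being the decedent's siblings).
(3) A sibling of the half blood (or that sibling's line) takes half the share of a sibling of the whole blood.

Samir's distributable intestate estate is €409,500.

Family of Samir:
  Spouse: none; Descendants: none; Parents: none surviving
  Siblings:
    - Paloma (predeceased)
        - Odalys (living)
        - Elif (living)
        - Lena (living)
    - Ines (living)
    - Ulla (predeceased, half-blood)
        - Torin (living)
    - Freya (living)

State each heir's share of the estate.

Odalys: €39,000; Elif: €39,000; Lena: €39,000; Ines: €117,000; Torin: €58,500; Freya: €117,000

The entire €409,500 passes to the siblings and their issue.
Counting each half-blood sibling's line as half a unit, there are 7/2 units in €409,500, so one unit is €117,000. Whole-blood lines (Paloma, Ines, and Freya) take €117,000 each; half-blood lines (Ulla) take €58,500 each.
Paloma's share (€117,000) is divided into 3 shares of €39,000: Odalys, Elif, and Lena each take €39,000.
Ulla's share (€58,500) passes entirely to Torin.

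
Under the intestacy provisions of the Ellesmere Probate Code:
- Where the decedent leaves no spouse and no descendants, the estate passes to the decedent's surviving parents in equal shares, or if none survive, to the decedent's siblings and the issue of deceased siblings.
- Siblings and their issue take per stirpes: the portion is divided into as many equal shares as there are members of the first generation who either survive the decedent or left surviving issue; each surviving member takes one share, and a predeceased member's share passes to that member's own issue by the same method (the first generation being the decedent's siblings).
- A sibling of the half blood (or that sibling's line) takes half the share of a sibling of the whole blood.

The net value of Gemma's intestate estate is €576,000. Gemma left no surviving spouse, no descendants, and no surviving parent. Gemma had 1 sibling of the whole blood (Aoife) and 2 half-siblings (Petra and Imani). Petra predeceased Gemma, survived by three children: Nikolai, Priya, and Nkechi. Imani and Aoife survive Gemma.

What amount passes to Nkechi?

The entire €576,000 passes to the siblings and their issue.
Counting each half-blood sibling's line as half a unit, there are 2 units in €576,000, so one unit is €288,000. Whole-blood lines (Aoife) take €288,000 each; half-blood lines (Petra and Imani) take €144,000 each.
Petra's share (€144,000) is divided into 3 shares of €48,000: Nikolai, Priya, and Nkechi each take €48,000.

Nkechi receives €48,000.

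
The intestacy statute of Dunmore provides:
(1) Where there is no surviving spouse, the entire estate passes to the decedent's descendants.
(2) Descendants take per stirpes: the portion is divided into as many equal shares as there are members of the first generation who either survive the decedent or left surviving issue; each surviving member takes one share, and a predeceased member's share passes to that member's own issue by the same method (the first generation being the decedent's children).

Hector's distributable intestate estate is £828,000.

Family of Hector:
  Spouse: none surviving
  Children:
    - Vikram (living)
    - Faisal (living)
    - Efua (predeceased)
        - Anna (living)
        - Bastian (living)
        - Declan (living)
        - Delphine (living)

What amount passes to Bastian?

Bastian receives £69,000.

The entire £828,000 passes to the descendants.
That amount (£828,000) is divided into 3 shares of £276,000: Vikram and Faisal each take £276,000; Efua's £276,000 share passes to Efua's issue.
Efua's share (£276,000) is divided into 4 shares of £69,000: Anna, Bastian, Declan, and Delphine each take £69,000.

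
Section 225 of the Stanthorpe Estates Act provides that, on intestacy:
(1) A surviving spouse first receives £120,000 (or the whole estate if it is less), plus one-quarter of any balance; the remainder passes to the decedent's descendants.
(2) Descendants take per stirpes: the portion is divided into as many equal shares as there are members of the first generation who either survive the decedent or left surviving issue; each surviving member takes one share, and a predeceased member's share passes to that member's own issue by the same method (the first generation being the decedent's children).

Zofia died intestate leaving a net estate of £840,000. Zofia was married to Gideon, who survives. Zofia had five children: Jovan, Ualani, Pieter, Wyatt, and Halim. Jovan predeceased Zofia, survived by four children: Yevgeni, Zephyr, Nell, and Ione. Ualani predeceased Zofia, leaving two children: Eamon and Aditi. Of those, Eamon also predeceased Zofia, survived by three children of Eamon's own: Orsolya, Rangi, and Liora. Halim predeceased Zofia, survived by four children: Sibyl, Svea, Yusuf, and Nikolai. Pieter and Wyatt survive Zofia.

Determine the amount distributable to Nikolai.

Gideon first takes £120,000, leaving a balance of £720,000. Gideon then takes one-quarter of the balance (£180,000), for a total of £300,000. The remaining £540,000 passes to the descendants.
The descendants' portion (£540,000) is divided into 5 shares of £108,000: Pieter and Wyatt each take £108,000; Jovan's £108,000 share passes to Jovan's issue; Ualani's £108,000 share passes to Ualani's issue; Halim's £108,000 share passes to Halim's issue.
Jovan's share (£108,000) is divided into 4 shares of £27,000: Yevgeni, Zephyr, Nell, and Ione each take £27,000.
Ualani's share (£108,000) is divided into 2 shares of £54,000: Aditi takes £54,000; Eamon's £54,000 share passes to Eamon's issue.
Eamon's share (£54,000) is divided into 3 shares of £18,000: Orsolya, Rangi, and Liora each take £18,000.
Halim's share (£108,000) is divided into 4 shares of £27,000: Sibyl, Svea, Yusuf, and Nikolai each take £27,000.

Nikolai receives £27,000.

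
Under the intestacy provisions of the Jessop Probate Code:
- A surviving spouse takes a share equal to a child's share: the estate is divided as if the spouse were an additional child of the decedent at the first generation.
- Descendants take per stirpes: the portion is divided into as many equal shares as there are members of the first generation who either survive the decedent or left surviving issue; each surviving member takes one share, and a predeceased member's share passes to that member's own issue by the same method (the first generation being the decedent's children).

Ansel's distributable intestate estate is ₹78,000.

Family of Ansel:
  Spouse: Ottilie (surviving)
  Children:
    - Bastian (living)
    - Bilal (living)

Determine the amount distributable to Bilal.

The spouse counts as an additional share at the children's level, so there are 3 primary shares of ₹26,000. Ottilie takes one such share (₹26,000).
The children's combined portion (₹52,000) is divided into 2 shares of ₹26,000: Bastian and Bilal each take ₹26,000.

Bilal receives ₹26,000.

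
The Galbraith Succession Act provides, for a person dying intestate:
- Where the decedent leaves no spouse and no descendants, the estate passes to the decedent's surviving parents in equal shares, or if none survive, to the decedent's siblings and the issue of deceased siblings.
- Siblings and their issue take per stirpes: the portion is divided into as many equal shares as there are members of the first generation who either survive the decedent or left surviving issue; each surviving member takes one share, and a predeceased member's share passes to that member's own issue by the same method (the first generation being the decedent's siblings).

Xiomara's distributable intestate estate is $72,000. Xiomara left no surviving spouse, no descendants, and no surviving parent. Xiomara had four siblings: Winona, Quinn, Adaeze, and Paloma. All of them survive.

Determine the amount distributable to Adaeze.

Adaeze receives $18,000.

The entire $72,000 passes to the siblings and their issue.
That amount ($72,000) is divided into 4 shares of $18,000: Winona, Quinn, Adaeze, and Paloma each take $18,000.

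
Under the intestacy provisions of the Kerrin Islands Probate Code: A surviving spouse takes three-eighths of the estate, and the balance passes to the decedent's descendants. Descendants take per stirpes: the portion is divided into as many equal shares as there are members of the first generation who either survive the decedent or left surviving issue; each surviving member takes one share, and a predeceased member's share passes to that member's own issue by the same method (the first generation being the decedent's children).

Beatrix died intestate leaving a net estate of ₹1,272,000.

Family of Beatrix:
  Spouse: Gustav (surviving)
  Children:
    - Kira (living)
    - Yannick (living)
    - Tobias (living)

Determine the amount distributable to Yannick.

Yannick receives ₹265,000.

Gustav takes three-eighths of ₹1,272,000 = ₹477,000. The remaining ₹795,000 passes to the descendants.
The descendants' portion (₹795,000) is divided into 3 shares of ₹265,000: Kira, Yannick, and Tobias each take ₹265,000.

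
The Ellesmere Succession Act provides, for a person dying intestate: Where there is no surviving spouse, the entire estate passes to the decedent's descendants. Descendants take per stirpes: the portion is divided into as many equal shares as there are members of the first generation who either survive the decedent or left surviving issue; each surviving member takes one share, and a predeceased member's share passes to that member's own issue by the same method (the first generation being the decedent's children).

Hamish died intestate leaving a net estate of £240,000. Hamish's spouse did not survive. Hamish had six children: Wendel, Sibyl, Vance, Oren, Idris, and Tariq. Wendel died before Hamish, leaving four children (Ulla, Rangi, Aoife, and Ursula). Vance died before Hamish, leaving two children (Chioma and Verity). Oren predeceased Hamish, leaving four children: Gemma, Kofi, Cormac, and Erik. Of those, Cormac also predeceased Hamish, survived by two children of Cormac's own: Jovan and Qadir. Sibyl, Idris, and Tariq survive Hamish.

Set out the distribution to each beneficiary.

The entire £240,000 passes to the descendants.
That amount (£240,000) is divided into 6 shares of £40,000: Sibyl, Idris, and Tariq each take £40,000; Wendel's £40,000 share passes to Wendel's issue; Vance's £40,000 share passes to Vance's issue; Oren's £40,000 share passes to Oren's issue.
Wendel's share (£40,000) is divided into 4 shares of £10,000: Ulla, Rangi, Aoife, and Ursula each take £10,000.
Vance's share (£40,000) is divided into 2 shares of £20,000: Chioma and Verity each take £20,000.
Oren's share (£40,000) is divided into 4 shares of £10,000: Gemma, Kofi, and Erik each take £10,000; Cormac's £10,000 share passes to Cormac's issue.
Cormac's share (£10,000) is divided into 2 shares of £5,000: Jovan and Qadir each take £5,000.

Ulla: £10,000; Rangi: £10,000; Aoife: £10,000; Ursula: £10,000; Sibyl: £40,000; Chioma: £20,000; Verity: £20,000; Gemma: £10,000; Kofi: £10,000; Jovan: £5,000; Qadir: £5,000; Erik: £10,000; Idris: £40,000; Tariq: £40,000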